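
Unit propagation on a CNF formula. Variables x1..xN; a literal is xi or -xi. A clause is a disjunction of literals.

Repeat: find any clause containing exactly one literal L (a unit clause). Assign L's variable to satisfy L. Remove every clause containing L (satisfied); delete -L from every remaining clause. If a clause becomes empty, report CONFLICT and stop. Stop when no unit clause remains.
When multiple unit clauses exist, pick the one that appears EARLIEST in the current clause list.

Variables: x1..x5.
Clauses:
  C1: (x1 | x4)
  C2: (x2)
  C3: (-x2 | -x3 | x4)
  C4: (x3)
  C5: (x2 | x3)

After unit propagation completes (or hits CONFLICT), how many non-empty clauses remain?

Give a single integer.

Answer: 0

Derivation:
unit clause [2] forces x2=T; simplify:
  drop -2 from [-2, -3, 4] -> [-3, 4]
  satisfied 2 clause(s); 3 remain; assigned so far: [2]
unit clause [3] forces x3=T; simplify:
  drop -3 from [-3, 4] -> [4]
  satisfied 1 clause(s); 2 remain; assigned so far: [2, 3]
unit clause [4] forces x4=T; simplify:
  satisfied 2 clause(s); 0 remain; assigned so far: [2, 3, 4]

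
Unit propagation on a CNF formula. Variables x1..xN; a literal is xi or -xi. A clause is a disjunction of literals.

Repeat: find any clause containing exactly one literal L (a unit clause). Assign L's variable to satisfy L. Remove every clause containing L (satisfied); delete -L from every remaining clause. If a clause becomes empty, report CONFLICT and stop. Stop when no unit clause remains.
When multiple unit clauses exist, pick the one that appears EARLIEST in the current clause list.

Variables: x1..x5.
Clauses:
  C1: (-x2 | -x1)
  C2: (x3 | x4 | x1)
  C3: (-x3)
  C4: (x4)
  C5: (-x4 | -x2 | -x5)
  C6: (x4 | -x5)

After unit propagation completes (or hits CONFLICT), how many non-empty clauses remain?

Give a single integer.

Answer: 2

Derivation:
unit clause [-3] forces x3=F; simplify:
  drop 3 from [3, 4, 1] -> [4, 1]
  satisfied 1 clause(s); 5 remain; assigned so far: [3]
unit clause [4] forces x4=T; simplify:
  drop -4 from [-4, -2, -5] -> [-2, -5]
  satisfied 3 clause(s); 2 remain; assigned so far: [3, 4]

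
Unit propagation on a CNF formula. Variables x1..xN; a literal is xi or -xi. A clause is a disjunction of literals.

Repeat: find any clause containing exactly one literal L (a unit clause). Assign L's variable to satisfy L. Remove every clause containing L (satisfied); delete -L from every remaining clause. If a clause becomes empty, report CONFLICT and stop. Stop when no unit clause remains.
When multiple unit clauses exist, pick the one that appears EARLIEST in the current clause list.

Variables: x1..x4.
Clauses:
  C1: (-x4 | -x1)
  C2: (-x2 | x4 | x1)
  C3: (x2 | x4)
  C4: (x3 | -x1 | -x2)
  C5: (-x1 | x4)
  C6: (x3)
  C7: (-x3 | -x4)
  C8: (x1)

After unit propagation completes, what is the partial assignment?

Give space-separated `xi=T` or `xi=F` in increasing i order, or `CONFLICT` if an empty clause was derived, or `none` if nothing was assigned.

unit clause [3] forces x3=T; simplify:
  drop -3 from [-3, -4] -> [-4]
  satisfied 2 clause(s); 6 remain; assigned so far: [3]
unit clause [-4] forces x4=F; simplify:
  drop 4 from [-2, 4, 1] -> [-2, 1]
  drop 4 from [2, 4] -> [2]
  drop 4 from [-1, 4] -> [-1]
  satisfied 2 clause(s); 4 remain; assigned so far: [3, 4]
unit clause [2] forces x2=T; simplify:
  drop -2 from [-2, 1] -> [1]
  satisfied 1 clause(s); 3 remain; assigned so far: [2, 3, 4]
unit clause [1] forces x1=T; simplify:
  drop -1 from [-1] -> [] (empty!)
  satisfied 2 clause(s); 1 remain; assigned so far: [1, 2, 3, 4]
CONFLICT (empty clause)

Answer: CONFLICT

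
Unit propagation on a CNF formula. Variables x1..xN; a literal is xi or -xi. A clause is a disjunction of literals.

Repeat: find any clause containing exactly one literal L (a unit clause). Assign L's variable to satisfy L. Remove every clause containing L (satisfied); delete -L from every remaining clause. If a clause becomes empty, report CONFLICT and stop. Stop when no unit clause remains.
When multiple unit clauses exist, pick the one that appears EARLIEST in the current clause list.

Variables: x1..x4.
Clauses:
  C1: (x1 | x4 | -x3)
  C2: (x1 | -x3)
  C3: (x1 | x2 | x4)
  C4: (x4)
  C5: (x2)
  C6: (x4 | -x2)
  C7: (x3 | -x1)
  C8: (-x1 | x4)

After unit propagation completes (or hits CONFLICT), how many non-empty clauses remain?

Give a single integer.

Answer: 2

Derivation:
unit clause [4] forces x4=T; simplify:
  satisfied 5 clause(s); 3 remain; assigned so far: [4]
unit clause [2] forces x2=T; simplify:
  satisfied 1 clause(s); 2 remain; assigned so far: [2, 4]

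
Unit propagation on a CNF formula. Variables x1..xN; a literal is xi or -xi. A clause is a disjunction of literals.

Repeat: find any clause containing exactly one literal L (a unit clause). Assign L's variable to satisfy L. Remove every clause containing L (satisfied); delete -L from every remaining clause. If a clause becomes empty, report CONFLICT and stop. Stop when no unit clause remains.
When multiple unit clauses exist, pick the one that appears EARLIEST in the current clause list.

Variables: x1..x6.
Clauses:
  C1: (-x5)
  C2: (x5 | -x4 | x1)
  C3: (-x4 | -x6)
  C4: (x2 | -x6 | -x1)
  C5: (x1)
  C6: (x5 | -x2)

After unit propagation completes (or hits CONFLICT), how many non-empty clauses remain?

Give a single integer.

unit clause [-5] forces x5=F; simplify:
  drop 5 from [5, -4, 1] -> [-4, 1]
  drop 5 from [5, -2] -> [-2]
  satisfied 1 clause(s); 5 remain; assigned so far: [5]
unit clause [1] forces x1=T; simplify:
  drop -1 from [2, -6, -1] -> [2, -6]
  satisfied 2 clause(s); 3 remain; assigned so far: [1, 5]
unit clause [-2] forces x2=F; simplify:
  drop 2 from [2, -6] -> [-6]
  satisfied 1 clause(s); 2 remain; assigned so far: [1, 2, 5]
unit clause [-6] forces x6=F; simplify:
  satisfied 2 clause(s); 0 remain; assigned so far: [1, 2, 5, 6]

Answer: 0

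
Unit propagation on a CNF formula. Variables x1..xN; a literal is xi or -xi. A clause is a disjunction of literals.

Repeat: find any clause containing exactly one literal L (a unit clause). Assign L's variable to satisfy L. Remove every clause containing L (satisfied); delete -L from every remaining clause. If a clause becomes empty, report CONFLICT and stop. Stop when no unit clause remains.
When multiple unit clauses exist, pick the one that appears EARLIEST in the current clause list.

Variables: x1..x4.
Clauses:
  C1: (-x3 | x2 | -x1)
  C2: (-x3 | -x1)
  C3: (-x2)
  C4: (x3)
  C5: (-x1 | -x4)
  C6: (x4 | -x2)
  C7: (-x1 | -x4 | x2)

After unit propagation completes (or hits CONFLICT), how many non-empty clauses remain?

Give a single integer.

unit clause [-2] forces x2=F; simplify:
  drop 2 from [-3, 2, -1] -> [-3, -1]
  drop 2 from [-1, -4, 2] -> [-1, -4]
  satisfied 2 clause(s); 5 remain; assigned so far: [2]
unit clause [3] forces x3=T; simplify:
  drop -3 from [-3, -1] -> [-1]
  drop -3 from [-3, -1] -> [-1]
  satisfied 1 clause(s); 4 remain; assigned so far: [2, 3]
unit clause [-1] forces x1=F; simplify:
  satisfied 4 clause(s); 0 remain; assigned so far: [1, 2, 3]

Answer: 0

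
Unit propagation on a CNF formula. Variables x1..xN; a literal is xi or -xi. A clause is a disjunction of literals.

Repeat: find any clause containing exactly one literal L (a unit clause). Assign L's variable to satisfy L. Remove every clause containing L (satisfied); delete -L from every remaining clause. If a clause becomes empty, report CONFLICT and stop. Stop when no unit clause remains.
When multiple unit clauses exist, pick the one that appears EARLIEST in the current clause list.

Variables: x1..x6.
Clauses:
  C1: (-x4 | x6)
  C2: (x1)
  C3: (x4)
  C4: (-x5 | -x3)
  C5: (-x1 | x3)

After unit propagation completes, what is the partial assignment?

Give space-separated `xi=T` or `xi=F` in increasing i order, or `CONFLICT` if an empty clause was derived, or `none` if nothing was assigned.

Answer: x1=T x3=T x4=T x5=F x6=T

Derivation:
unit clause [1] forces x1=T; simplify:
  drop -1 from [-1, 3] -> [3]
  satisfied 1 clause(s); 4 remain; assigned so far: [1]
unit clause [4] forces x4=T; simplify:
  drop -4 from [-4, 6] -> [6]
  satisfied 1 clause(s); 3 remain; assigned so far: [1, 4]
unit clause [6] forces x6=T; simplify:
  satisfied 1 clause(s); 2 remain; assigned so far: [1, 4, 6]
unit clause [3] forces x3=T; simplify:
  drop -3 from [-5, -3] -> [-5]
  satisfied 1 clause(s); 1 remain; assigned so far: [1, 3, 4, 6]
unit clause [-5] forces x5=F; simplify:
  satisfied 1 clause(s); 0 remain; assigned so far: [1, 3, 4, 5, 6]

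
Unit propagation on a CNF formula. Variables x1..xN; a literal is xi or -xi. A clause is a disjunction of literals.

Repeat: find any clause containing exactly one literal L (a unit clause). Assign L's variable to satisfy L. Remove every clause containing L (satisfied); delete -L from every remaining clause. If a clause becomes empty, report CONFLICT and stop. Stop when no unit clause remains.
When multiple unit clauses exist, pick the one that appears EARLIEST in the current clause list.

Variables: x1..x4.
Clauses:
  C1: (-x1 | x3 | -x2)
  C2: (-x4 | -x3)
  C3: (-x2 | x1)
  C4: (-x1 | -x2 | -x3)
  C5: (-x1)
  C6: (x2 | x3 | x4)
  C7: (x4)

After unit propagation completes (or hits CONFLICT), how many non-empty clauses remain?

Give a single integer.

unit clause [-1] forces x1=F; simplify:
  drop 1 from [-2, 1] -> [-2]
  satisfied 3 clause(s); 4 remain; assigned so far: [1]
unit clause [-2] forces x2=F; simplify:
  drop 2 from [2, 3, 4] -> [3, 4]
  satisfied 1 clause(s); 3 remain; assigned so far: [1, 2]
unit clause [4] forces x4=T; simplify:
  drop -4 from [-4, -3] -> [-3]
  satisfied 2 clause(s); 1 remain; assigned so far: [1, 2, 4]
unit clause [-3] forces x3=F; simplify:
  satisfied 1 clause(s); 0 remain; assigned so far: [1, 2, 3, 4]

Answer: 0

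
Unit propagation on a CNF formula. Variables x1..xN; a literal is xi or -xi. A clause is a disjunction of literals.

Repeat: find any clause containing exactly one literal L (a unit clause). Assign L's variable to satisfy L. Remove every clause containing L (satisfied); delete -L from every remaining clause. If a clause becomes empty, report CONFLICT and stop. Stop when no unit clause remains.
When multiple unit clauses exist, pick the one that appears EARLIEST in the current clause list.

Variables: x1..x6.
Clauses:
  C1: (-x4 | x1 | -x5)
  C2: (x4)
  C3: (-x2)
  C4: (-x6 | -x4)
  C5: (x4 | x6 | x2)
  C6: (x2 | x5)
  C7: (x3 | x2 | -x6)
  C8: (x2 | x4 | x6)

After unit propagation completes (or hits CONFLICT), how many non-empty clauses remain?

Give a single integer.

unit clause [4] forces x4=T; simplify:
  drop -4 from [-4, 1, -5] -> [1, -5]
  drop -4 from [-6, -4] -> [-6]
  satisfied 3 clause(s); 5 remain; assigned so far: [4]
unit clause [-2] forces x2=F; simplify:
  drop 2 from [2, 5] -> [5]
  drop 2 from [3, 2, -6] -> [3, -6]
  satisfied 1 clause(s); 4 remain; assigned so far: [2, 4]
unit clause [-6] forces x6=F; simplify:
  satisfied 2 clause(s); 2 remain; assigned so far: [2, 4, 6]
unit clause [5] forces x5=T; simplify:
  drop -5 from [1, -5] -> [1]
  satisfied 1 clause(s); 1 remain; assigned so far: [2, 4, 5, 6]
unit clause [1] forces x1=T; simplify:
  satisfied 1 clause(s); 0 remain; assigned so far: [1, 2, 4, 5, 6]

Answer: 0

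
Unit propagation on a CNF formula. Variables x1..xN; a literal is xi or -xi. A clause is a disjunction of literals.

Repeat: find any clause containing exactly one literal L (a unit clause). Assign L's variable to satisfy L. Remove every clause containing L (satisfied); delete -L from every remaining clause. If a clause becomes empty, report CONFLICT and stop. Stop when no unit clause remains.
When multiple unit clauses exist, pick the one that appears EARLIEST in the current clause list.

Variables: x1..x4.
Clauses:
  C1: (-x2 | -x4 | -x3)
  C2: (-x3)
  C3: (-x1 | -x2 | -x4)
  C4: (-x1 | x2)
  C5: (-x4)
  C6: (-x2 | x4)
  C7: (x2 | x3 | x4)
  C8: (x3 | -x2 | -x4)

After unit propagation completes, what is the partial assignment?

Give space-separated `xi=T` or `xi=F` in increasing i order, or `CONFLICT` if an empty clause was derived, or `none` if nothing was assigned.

unit clause [-3] forces x3=F; simplify:
  drop 3 from [2, 3, 4] -> [2, 4]
  drop 3 from [3, -2, -4] -> [-2, -4]
  satisfied 2 clause(s); 6 remain; assigned so far: [3]
unit clause [-4] forces x4=F; simplify:
  drop 4 from [-2, 4] -> [-2]
  drop 4 from [2, 4] -> [2]
  satisfied 3 clause(s); 3 remain; assigned so far: [3, 4]
unit clause [-2] forces x2=F; simplify:
  drop 2 from [-1, 2] -> [-1]
  drop 2 from [2] -> [] (empty!)
  satisfied 1 clause(s); 2 remain; assigned so far: [2, 3, 4]
CONFLICT (empty clause)

Answer: CONFLICT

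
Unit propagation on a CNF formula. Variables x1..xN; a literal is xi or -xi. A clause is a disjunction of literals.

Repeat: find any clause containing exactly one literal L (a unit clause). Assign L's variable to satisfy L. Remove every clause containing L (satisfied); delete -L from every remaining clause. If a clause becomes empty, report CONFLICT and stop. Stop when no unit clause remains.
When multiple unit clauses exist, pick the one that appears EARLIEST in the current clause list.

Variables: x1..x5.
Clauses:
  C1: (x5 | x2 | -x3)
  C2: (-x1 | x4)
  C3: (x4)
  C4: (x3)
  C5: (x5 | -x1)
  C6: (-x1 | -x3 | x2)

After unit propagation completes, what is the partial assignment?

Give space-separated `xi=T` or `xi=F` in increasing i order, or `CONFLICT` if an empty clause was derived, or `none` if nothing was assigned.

Answer: x3=T x4=T

Derivation:
unit clause [4] forces x4=T; simplify:
  satisfied 2 clause(s); 4 remain; assigned so far: [4]
unit clause [3] forces x3=T; simplify:
  drop -3 from [5, 2, -3] -> [5, 2]
  drop -3 from [-1, -3, 2] -> [-1, 2]
  satisfied 1 clause(s); 3 remain; assigned so far: [3, 4]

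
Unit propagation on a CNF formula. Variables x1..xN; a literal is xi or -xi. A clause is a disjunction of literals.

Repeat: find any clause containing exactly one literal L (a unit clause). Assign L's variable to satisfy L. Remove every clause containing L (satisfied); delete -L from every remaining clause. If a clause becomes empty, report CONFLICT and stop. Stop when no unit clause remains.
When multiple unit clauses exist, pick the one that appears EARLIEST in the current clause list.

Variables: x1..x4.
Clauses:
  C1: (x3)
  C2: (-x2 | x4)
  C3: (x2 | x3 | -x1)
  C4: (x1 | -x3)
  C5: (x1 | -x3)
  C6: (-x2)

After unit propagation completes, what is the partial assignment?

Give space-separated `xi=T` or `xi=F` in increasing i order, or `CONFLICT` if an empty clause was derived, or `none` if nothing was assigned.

Answer: x1=T x2=F x3=T

Derivation:
unit clause [3] forces x3=T; simplify:
  drop -3 from [1, -3] -> [1]
  drop -3 from [1, -3] -> [1]
  satisfied 2 clause(s); 4 remain; assigned so far: [3]
unit clause [1] forces x1=T; simplify:
  satisfied 2 clause(s); 2 remain; assigned so far: [1, 3]
unit clause [-2] forces x2=F; simplify:
  satisfied 2 clause(s); 0 remain; assigned so far: [1, 2, 3]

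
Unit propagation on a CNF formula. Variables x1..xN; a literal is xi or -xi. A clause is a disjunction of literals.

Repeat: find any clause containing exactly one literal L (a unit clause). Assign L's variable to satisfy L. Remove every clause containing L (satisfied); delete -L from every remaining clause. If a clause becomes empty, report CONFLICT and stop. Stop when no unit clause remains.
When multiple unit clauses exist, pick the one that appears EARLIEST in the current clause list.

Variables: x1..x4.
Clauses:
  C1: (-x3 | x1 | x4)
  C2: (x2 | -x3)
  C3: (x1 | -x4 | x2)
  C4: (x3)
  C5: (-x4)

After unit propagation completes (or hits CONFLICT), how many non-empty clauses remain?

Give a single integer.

Answer: 0

Derivation:
unit clause [3] forces x3=T; simplify:
  drop -3 from [-3, 1, 4] -> [1, 4]
  drop -3 from [2, -3] -> [2]
  satisfied 1 clause(s); 4 remain; assigned so far: [3]
unit clause [2] forces x2=T; simplify:
  satisfied 2 clause(s); 2 remain; assigned so far: [2, 3]
unit clause [-4] forces x4=F; simplify:
  drop 4 from [1, 4] -> [1]
  satisfied 1 clause(s); 1 remain; assigned so far: [2, 3, 4]
unit clause [1] forces x1=T; simplify:
  satisfied 1 clause(s); 0 remain; assigned so far: [1, 2, 3, 4]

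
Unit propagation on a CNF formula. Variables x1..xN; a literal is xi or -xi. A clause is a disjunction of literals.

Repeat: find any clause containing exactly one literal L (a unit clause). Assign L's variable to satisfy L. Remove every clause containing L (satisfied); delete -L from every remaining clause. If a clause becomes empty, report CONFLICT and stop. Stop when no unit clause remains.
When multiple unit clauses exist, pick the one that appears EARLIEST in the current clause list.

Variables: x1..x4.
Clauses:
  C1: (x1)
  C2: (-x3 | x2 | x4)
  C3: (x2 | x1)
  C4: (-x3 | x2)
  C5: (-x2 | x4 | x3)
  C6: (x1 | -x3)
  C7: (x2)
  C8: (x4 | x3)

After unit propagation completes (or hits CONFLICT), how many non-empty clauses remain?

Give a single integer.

unit clause [1] forces x1=T; simplify:
  satisfied 3 clause(s); 5 remain; assigned so far: [1]
unit clause [2] forces x2=T; simplify:
  drop -2 from [-2, 4, 3] -> [4, 3]
  satisfied 3 clause(s); 2 remain; assigned so far: [1, 2]

Answer: 2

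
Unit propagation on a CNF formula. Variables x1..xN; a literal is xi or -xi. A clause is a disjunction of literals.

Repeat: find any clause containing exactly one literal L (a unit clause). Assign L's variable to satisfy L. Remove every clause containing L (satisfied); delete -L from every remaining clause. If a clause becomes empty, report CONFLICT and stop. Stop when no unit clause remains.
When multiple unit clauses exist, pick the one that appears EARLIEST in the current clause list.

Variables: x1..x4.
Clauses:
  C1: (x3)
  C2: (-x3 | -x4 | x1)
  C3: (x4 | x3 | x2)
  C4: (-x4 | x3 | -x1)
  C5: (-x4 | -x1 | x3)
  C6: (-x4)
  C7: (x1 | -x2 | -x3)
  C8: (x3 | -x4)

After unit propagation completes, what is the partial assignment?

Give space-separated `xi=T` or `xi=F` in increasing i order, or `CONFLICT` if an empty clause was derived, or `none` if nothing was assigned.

Answer: x3=T x4=F

Derivation:
unit clause [3] forces x3=T; simplify:
  drop -3 from [-3, -4, 1] -> [-4, 1]
  drop -3 from [1, -2, -3] -> [1, -2]
  satisfied 5 clause(s); 3 remain; assigned so far: [3]
unit clause [-4] forces x4=F; simplify:
  satisfied 2 clause(s); 1 remain; assigned so far: [3, 4]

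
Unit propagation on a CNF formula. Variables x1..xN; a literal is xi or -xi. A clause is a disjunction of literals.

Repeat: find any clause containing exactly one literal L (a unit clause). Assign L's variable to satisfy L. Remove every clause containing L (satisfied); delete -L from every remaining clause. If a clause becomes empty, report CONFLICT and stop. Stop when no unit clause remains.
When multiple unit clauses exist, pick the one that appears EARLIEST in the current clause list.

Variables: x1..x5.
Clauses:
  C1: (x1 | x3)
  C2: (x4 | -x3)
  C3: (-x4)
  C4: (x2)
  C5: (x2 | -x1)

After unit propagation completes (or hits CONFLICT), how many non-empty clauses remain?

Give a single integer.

unit clause [-4] forces x4=F; simplify:
  drop 4 from [4, -3] -> [-3]
  satisfied 1 clause(s); 4 remain; assigned so far: [4]
unit clause [-3] forces x3=F; simplify:
  drop 3 from [1, 3] -> [1]
  satisfied 1 clause(s); 3 remain; assigned so far: [3, 4]
unit clause [1] forces x1=T; simplify:
  drop -1 from [2, -1] -> [2]
  satisfied 1 clause(s); 2 remain; assigned so far: [1, 3, 4]
unit clause [2] forces x2=T; simplify:
  satisfied 2 clause(s); 0 remain; assigned so far: [1, 2, 3, 4]

Answer: 0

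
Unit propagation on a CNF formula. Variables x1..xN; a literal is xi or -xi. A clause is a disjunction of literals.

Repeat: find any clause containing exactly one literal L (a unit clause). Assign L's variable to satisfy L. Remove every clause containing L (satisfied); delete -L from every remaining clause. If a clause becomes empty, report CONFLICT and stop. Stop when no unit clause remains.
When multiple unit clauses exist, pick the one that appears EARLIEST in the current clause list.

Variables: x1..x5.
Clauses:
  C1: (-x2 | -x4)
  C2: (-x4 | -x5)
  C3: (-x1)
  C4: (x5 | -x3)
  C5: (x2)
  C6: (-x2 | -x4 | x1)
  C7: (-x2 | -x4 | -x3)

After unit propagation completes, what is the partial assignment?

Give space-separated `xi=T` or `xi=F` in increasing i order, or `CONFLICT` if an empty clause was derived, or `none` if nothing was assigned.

unit clause [-1] forces x1=F; simplify:
  drop 1 from [-2, -4, 1] -> [-2, -4]
  satisfied 1 clause(s); 6 remain; assigned so far: [1]
unit clause [2] forces x2=T; simplify:
  drop -2 from [-2, -4] -> [-4]
  drop -2 from [-2, -4] -> [-4]
  drop -2 from [-2, -4, -3] -> [-4, -3]
  satisfied 1 clause(s); 5 remain; assigned so far: [1, 2]
unit clause [-4] forces x4=F; simplify:
  satisfied 4 clause(s); 1 remain; assigned so far: [1, 2, 4]

Answer: x1=F x2=T x4=F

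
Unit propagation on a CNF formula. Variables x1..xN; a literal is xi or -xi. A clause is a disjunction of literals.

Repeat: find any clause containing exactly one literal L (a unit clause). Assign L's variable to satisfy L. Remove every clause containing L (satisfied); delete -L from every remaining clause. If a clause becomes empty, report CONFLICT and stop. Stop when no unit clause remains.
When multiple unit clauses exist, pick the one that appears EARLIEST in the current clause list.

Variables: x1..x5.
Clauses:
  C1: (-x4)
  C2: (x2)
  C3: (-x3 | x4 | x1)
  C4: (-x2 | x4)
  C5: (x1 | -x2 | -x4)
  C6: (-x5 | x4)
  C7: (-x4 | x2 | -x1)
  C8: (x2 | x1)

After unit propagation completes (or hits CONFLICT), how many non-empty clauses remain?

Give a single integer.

unit clause [-4] forces x4=F; simplify:
  drop 4 from [-3, 4, 1] -> [-3, 1]
  drop 4 from [-2, 4] -> [-2]
  drop 4 from [-5, 4] -> [-5]
  satisfied 3 clause(s); 5 remain; assigned so far: [4]
unit clause [2] forces x2=T; simplify:
  drop -2 from [-2] -> [] (empty!)
  satisfied 2 clause(s); 3 remain; assigned so far: [2, 4]
CONFLICT (empty clause)

Answer: 2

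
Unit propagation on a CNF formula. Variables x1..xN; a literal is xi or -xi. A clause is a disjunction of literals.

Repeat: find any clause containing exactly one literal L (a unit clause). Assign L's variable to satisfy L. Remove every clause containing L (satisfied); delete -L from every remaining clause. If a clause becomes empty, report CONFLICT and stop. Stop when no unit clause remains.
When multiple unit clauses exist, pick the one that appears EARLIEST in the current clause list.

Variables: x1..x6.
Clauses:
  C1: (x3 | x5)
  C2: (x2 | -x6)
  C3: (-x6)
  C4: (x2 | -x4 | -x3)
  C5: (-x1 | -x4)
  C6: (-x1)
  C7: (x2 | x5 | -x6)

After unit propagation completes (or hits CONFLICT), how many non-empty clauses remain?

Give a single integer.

Answer: 2

Derivation:
unit clause [-6] forces x6=F; simplify:
  satisfied 3 clause(s); 4 remain; assigned so far: [6]
unit clause [-1] forces x1=F; simplify:
  satisfied 2 clause(s); 2 remain; assigned so far: [1, 6]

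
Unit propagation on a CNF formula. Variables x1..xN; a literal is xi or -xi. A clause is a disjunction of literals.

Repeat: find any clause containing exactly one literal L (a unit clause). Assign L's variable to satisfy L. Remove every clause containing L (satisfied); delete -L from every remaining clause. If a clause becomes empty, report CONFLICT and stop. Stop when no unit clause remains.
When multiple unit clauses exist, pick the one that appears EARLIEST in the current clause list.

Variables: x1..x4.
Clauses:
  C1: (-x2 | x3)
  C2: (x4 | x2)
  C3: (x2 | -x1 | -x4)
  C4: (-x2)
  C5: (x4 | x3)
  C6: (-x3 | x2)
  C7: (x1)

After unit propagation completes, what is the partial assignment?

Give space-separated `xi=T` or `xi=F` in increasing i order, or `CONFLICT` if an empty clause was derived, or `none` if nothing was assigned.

unit clause [-2] forces x2=F; simplify:
  drop 2 from [4, 2] -> [4]
  drop 2 from [2, -1, -4] -> [-1, -4]
  drop 2 from [-3, 2] -> [-3]
  satisfied 2 clause(s); 5 remain; assigned so far: [2]
unit clause [4] forces x4=T; simplify:
  drop -4 from [-1, -4] -> [-1]
  satisfied 2 clause(s); 3 remain; assigned so far: [2, 4]
unit clause [-1] forces x1=F; simplify:
  drop 1 from [1] -> [] (empty!)
  satisfied 1 clause(s); 2 remain; assigned so far: [1, 2, 4]
CONFLICT (empty clause)

Answer: CONFLICT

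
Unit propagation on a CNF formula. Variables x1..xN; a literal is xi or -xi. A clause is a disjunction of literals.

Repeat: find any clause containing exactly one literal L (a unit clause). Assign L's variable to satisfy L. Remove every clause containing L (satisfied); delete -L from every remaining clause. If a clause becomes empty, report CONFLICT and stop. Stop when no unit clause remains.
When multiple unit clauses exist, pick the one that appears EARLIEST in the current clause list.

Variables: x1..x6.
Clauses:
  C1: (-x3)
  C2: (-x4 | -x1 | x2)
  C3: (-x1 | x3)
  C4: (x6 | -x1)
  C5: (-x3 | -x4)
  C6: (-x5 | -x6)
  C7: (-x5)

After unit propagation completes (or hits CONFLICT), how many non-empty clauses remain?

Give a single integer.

unit clause [-3] forces x3=F; simplify:
  drop 3 from [-1, 3] -> [-1]
  satisfied 2 clause(s); 5 remain; assigned so far: [3]
unit clause [-1] forces x1=F; simplify:
  satisfied 3 clause(s); 2 remain; assigned so far: [1, 3]
unit clause [-5] forces x5=F; simplify:
  satisfied 2 clause(s); 0 remain; assigned so far: [1, 3, 5]

Answer: 0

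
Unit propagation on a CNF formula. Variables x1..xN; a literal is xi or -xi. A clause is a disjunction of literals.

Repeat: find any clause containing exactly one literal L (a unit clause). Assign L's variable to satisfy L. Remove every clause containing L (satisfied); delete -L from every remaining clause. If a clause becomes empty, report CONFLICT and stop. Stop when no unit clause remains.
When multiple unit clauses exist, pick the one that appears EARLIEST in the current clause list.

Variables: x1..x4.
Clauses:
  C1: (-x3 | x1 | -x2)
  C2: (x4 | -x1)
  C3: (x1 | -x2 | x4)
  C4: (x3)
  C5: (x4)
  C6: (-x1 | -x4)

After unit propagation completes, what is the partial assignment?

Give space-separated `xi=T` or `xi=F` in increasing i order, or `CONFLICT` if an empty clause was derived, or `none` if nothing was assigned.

Answer: x1=F x2=F x3=T x4=T

Derivation:
unit clause [3] forces x3=T; simplify:
  drop -3 from [-3, 1, -2] -> [1, -2]
  satisfied 1 clause(s); 5 remain; assigned so far: [3]
unit clause [4] forces x4=T; simplify:
  drop -4 from [-1, -4] -> [-1]
  satisfied 3 clause(s); 2 remain; assigned so far: [3, 4]
unit clause [-1] forces x1=F; simplify:
  drop 1 from [1, -2] -> [-2]
  satisfied 1 clause(s); 1 remain; assigned so far: [1, 3, 4]
unit clause [-2] forces x2=F; simplify:
  satisfied 1 clause(s); 0 remain; assigned so far: [1, 2, 3, 4]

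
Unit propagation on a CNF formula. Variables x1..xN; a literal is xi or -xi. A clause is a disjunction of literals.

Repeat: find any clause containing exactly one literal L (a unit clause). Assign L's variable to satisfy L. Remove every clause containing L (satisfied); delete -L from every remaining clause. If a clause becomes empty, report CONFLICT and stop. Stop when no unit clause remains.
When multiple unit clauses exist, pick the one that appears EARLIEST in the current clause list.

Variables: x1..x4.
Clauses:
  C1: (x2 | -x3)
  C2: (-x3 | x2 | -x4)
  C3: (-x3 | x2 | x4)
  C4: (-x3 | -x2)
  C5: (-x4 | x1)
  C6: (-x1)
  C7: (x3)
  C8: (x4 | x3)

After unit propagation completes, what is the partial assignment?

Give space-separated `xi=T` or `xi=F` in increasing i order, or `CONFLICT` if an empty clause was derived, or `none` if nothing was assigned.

Answer: CONFLICT

Derivation:
unit clause [-1] forces x1=F; simplify:
  drop 1 from [-4, 1] -> [-4]
  satisfied 1 clause(s); 7 remain; assigned so far: [1]
unit clause [-4] forces x4=F; simplify:
  drop 4 from [-3, 2, 4] -> [-3, 2]
  drop 4 from [4, 3] -> [3]
  satisfied 2 clause(s); 5 remain; assigned so far: [1, 4]
unit clause [3] forces x3=T; simplify:
  drop -3 from [2, -3] -> [2]
  drop -3 from [-3, 2] -> [2]
  drop -3 from [-3, -2] -> [-2]
  satisfied 2 clause(s); 3 remain; assigned so far: [1, 3, 4]
unit clause [2] forces x2=T; simplify:
  drop -2 from [-2] -> [] (empty!)
  satisfied 2 clause(s); 1 remain; assigned so far: [1, 2, 3, 4]
CONFLICT (empty clause)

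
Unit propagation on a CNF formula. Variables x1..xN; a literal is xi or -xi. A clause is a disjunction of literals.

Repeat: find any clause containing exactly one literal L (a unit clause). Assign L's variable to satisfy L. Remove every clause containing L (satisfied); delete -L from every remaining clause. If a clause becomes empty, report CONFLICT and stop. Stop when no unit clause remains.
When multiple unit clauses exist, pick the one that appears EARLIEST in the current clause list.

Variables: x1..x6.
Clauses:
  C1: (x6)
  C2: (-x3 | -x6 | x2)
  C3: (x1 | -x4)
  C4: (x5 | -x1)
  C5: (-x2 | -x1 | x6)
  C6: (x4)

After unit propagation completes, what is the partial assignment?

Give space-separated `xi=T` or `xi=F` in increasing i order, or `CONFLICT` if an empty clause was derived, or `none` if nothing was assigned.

unit clause [6] forces x6=T; simplify:
  drop -6 from [-3, -6, 2] -> [-3, 2]
  satisfied 2 clause(s); 4 remain; assigned so far: [6]
unit clause [4] forces x4=T; simplify:
  drop -4 from [1, -4] -> [1]
  satisfied 1 clause(s); 3 remain; assigned so far: [4, 6]
unit clause [1] forces x1=T; simplify:
  drop -1 from [5, -1] -> [5]
  satisfied 1 clause(s); 2 remain; assigned so far: [1, 4, 6]
unit clause [5] forces x5=T; simplify:
  satisfied 1 clause(s); 1 remain; assigned so far: [1, 4, 5, 6]

Answer: x1=T x4=T x5=T x6=T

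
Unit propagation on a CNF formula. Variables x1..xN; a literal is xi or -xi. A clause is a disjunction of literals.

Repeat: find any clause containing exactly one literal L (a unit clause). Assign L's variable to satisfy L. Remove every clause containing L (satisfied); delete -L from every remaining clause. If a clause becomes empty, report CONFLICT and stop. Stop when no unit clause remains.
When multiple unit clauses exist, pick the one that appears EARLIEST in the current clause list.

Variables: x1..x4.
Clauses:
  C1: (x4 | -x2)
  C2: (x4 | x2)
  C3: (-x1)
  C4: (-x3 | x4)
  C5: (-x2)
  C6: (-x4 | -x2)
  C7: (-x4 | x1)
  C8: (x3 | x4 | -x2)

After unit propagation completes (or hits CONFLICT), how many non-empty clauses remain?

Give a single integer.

unit clause [-1] forces x1=F; simplify:
  drop 1 from [-4, 1] -> [-4]
  satisfied 1 clause(s); 7 remain; assigned so far: [1]
unit clause [-2] forces x2=F; simplify:
  drop 2 from [4, 2] -> [4]
  satisfied 4 clause(s); 3 remain; assigned so far: [1, 2]
unit clause [4] forces x4=T; simplify:
  drop -4 from [-4] -> [] (empty!)
  satisfied 2 clause(s); 1 remain; assigned so far: [1, 2, 4]
CONFLICT (empty clause)

Answer: 0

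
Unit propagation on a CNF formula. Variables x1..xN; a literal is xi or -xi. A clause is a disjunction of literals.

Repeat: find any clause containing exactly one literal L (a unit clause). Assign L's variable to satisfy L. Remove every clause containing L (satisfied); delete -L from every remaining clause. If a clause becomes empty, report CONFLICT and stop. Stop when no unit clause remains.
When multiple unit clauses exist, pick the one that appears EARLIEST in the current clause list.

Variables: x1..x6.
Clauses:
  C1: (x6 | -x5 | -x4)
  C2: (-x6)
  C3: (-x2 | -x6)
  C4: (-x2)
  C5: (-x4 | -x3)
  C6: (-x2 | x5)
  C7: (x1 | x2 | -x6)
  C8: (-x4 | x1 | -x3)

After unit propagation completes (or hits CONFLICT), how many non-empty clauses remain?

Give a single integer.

unit clause [-6] forces x6=F; simplify:
  drop 6 from [6, -5, -4] -> [-5, -4]
  satisfied 3 clause(s); 5 remain; assigned so far: [6]
unit clause [-2] forces x2=F; simplify:
  satisfied 2 clause(s); 3 remain; assigned so far: [2, 6]

Answer: 3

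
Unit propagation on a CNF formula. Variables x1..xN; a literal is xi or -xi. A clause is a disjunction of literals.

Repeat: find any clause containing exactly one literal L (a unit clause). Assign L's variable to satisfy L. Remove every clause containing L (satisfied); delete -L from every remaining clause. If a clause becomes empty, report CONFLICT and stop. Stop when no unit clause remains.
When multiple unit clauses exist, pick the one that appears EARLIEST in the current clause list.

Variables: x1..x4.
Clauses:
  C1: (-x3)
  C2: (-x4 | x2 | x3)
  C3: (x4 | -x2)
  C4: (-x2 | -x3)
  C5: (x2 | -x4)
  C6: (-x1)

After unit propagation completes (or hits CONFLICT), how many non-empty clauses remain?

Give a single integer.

unit clause [-3] forces x3=F; simplify:
  drop 3 from [-4, 2, 3] -> [-4, 2]
  satisfied 2 clause(s); 4 remain; assigned so far: [3]
unit clause [-1] forces x1=F; simplify:
  satisfied 1 clause(s); 3 remain; assigned so far: [1, 3]

Answer: 3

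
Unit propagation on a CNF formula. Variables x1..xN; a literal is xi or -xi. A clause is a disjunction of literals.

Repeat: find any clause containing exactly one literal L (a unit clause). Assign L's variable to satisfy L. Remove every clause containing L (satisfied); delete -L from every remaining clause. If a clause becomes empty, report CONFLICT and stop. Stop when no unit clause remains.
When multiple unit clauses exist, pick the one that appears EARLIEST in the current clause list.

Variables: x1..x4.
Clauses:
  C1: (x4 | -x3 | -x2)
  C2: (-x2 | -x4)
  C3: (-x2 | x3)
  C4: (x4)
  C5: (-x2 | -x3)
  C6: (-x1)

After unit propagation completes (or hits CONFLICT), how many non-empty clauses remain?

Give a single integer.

unit clause [4] forces x4=T; simplify:
  drop -4 from [-2, -4] -> [-2]
  satisfied 2 clause(s); 4 remain; assigned so far: [4]
unit clause [-2] forces x2=F; simplify:
  satisfied 3 clause(s); 1 remain; assigned so far: [2, 4]
unit clause [-1] forces x1=F; simplify:
  satisfied 1 clause(s); 0 remain; assigned so far: [1, 2, 4]

Answer: 0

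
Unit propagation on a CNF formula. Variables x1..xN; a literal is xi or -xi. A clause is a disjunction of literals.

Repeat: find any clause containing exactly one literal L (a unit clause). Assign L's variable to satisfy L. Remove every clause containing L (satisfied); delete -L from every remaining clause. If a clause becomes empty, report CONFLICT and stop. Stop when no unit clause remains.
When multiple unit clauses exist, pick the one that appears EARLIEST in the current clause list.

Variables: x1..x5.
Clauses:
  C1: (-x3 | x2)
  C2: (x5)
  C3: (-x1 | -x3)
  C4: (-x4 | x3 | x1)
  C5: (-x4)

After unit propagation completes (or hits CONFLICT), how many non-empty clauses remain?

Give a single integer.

Answer: 2

Derivation:
unit clause [5] forces x5=T; simplify:
  satisfied 1 clause(s); 4 remain; assigned so far: [5]
unit clause [-4] forces x4=F; simplify:
  satisfied 2 clause(s); 2 remain; assigned so far: [4, 5]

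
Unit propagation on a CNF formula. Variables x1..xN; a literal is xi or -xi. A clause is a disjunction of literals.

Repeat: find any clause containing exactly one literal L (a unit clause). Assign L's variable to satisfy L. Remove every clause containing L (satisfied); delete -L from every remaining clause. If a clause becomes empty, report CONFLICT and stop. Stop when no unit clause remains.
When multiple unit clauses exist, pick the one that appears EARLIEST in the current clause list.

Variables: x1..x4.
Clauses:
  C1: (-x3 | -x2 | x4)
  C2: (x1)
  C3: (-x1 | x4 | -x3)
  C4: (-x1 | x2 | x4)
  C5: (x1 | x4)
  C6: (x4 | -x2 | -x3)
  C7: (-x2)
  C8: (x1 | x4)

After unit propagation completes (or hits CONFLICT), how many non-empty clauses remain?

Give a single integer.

unit clause [1] forces x1=T; simplify:
  drop -1 from [-1, 4, -3] -> [4, -3]
  drop -1 from [-1, 2, 4] -> [2, 4]
  satisfied 3 clause(s); 5 remain; assigned so far: [1]
unit clause [-2] forces x2=F; simplify:
  drop 2 from [2, 4] -> [4]
  satisfied 3 clause(s); 2 remain; assigned so far: [1, 2]
unit clause [4] forces x4=T; simplify:
  satisfied 2 clause(s); 0 remain; assigned so far: [1, 2, 4]

Answer: 0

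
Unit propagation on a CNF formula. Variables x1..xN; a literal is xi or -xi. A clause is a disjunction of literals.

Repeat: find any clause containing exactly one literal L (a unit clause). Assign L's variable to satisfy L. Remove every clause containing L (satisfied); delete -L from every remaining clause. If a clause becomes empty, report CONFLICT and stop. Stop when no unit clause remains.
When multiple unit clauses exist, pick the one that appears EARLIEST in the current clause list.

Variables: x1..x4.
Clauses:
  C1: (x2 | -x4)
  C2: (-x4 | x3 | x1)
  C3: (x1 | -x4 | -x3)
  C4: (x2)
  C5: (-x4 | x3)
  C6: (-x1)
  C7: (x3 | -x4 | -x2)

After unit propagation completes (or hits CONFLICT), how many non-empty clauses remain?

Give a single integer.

unit clause [2] forces x2=T; simplify:
  drop -2 from [3, -4, -2] -> [3, -4]
  satisfied 2 clause(s); 5 remain; assigned so far: [2]
unit clause [-1] forces x1=F; simplify:
  drop 1 from [-4, 3, 1] -> [-4, 3]
  drop 1 from [1, -4, -3] -> [-4, -3]
  satisfied 1 clause(s); 4 remain; assigned so far: [1, 2]

Answer: 4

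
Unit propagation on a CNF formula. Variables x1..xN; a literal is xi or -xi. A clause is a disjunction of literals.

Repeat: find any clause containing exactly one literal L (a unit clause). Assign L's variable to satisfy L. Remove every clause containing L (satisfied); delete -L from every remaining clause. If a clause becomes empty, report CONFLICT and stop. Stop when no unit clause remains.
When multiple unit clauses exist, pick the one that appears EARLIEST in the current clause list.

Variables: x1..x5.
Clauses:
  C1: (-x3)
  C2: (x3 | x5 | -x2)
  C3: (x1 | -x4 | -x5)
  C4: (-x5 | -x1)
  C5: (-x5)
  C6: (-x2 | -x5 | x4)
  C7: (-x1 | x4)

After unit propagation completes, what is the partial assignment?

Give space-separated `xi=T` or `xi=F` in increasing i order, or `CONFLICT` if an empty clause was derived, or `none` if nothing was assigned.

unit clause [-3] forces x3=F; simplify:
  drop 3 from [3, 5, -2] -> [5, -2]
  satisfied 1 clause(s); 6 remain; assigned so far: [3]
unit clause [-5] forces x5=F; simplify:
  drop 5 from [5, -2] -> [-2]
  satisfied 4 clause(s); 2 remain; assigned so far: [3, 5]
unit clause [-2] forces x2=F; simplify:
  satisfied 1 clause(s); 1 remain; assigned so far: [2, 3, 5]

Answer: x2=F x3=F x5=F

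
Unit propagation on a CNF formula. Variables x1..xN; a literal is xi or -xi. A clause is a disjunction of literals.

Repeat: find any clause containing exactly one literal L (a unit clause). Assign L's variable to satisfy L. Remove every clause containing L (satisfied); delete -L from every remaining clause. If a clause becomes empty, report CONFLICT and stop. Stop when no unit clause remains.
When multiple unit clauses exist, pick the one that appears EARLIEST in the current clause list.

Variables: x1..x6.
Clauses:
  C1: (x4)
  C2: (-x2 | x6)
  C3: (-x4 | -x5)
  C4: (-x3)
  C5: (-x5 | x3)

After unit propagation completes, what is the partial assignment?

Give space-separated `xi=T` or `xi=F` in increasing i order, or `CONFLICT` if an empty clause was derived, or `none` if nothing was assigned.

unit clause [4] forces x4=T; simplify:
  drop -4 from [-4, -5] -> [-5]
  satisfied 1 clause(s); 4 remain; assigned so far: [4]
unit clause [-5] forces x5=F; simplify:
  satisfied 2 clause(s); 2 remain; assigned so far: [4, 5]
unit clause [-3] forces x3=F; simplify:
  satisfied 1 clause(s); 1 remain; assigned so far: [3, 4, 5]

Answer: x3=F x4=T x5=F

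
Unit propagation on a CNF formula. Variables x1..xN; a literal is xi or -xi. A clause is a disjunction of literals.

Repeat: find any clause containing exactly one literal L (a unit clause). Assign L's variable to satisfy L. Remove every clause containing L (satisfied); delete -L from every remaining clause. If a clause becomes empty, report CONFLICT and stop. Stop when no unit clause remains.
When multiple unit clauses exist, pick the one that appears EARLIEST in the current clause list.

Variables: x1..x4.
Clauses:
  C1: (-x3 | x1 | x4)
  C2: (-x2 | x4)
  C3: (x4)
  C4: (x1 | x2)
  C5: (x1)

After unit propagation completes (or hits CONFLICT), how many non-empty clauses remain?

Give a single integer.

unit clause [4] forces x4=T; simplify:
  satisfied 3 clause(s); 2 remain; assigned so far: [4]
unit clause [1] forces x1=T; simplify:
  satisfied 2 clause(s); 0 remain; assigned so far: [1, 4]

Answer: 0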